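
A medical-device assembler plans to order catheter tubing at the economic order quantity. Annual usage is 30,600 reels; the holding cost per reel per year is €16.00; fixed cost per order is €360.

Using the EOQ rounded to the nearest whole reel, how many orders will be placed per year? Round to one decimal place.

Optimal lot size Q* = (2 × 30,600 × €360 / €16)^½ ≈ 1,173.46 → Q = 1,173
Orders per year = D/Q = 30,600 / 1,173 = 26.087

26.1 orders per year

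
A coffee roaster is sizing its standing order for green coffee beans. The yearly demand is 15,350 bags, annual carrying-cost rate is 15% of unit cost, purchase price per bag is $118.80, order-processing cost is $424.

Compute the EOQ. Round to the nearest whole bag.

Holding cost per bag per year: H = 15% × $118.8 = $17.8200
Optimal lot size Q* = (2 × 15,350 × $424 / $17.82)^½ ≈ 854.67

855 bags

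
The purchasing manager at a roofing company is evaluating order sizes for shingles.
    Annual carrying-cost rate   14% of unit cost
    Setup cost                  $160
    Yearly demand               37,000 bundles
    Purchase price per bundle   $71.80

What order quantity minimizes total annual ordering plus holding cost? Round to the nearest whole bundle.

1,085 bundles

Carrying cost H = $71.8 × 14% = $10.0520/bundle/yr
EOQ = √(2DS/H) = √(2 × 37,000 × 160 / 10.052)
    = √(1,177,875.05) ≈ 1,085.30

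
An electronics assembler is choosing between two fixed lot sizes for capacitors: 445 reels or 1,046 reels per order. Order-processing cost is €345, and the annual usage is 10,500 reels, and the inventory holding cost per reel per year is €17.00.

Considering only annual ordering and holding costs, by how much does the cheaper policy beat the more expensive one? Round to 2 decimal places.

€431.24

For each Q, cost = (D/Q)·S + (Q/2)·H.
TC(445) = (10,500/445)×345 + (445/2)×17 = €11,922.95
TC(1,046) = (10,500/1,046)×345 + (1,046/2)×17 = €12,354.19
Cheaper: Q = 445.  Difference = €431.24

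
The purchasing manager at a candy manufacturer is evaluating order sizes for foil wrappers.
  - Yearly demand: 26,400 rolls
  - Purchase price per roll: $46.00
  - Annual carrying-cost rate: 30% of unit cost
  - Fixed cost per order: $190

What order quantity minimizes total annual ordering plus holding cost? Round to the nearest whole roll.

853 rolls

H = i·C = 0.3 × $46 = $13.8000 per roll-year
2DS/H = 2·26,400·190/13.8 = 726,956.52
EOQ = √726,956.52 ≈ 852.62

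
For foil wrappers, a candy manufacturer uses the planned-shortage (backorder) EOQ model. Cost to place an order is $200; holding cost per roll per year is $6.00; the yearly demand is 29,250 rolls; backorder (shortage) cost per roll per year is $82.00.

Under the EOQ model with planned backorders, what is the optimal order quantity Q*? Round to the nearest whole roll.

1,447 rolls

Basic EOQ = √(2·29,250·200/6) = 1,396.424
Backorder adjustment √((H+b)/b) = √((6+82)/82) = 1.0359
Q* = 1,396.424 × 1.0359 ≈ 1,446.61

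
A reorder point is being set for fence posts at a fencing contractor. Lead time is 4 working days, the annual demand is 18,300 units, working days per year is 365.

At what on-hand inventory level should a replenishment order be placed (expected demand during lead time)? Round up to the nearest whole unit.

201 units

Daily demand d = 18,300 / 365 = 50.137 units/day
Demand during lead time = 50.137 × 4 = 200.55
Reorder point = 200.55 → round up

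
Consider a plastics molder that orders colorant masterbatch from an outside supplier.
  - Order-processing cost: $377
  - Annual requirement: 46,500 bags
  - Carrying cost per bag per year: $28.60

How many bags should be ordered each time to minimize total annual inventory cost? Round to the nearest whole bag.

1,107 bags

2DS/H = 2·46,500·377/28.6 = 1,225,909.09
EOQ = √1,225,909.09 ≈ 1,107.21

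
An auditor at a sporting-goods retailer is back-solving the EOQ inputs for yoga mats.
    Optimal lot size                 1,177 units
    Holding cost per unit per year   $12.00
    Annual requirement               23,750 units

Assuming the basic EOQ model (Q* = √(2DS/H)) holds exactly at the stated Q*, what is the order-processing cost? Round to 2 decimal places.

EOQ relation: Q² = 2DS/H, so rearrange for the unknown.
S = Q²H / (2D) = 1,177² × 12 / (2 × 23,750) = 349.9779

$349.98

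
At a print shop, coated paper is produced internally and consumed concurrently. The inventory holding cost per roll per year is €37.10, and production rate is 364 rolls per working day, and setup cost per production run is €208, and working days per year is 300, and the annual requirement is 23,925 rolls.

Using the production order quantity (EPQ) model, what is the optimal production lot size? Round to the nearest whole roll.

d = 23,925/300 = 79.7500 rolls/day;  effective holding cost H(1 − d/p) = 37.1·(1 − 79.7500/364) = 28.97163
Q* = √(2DS / H_eff) = √(2·23,925·208 / 28.97163) ≈ 586.12

586 rolls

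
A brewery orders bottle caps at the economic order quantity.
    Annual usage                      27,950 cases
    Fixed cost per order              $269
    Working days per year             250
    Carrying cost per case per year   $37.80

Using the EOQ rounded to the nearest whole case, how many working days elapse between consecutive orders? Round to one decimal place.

5.6 days

EOQ = √(2DS/H) = √(2 × 27,950 × 269 / 37.8)
    = √(397,806.88) ≈ 630.72 → Q = 631 cases
Days between orders = 250 / (D/Q) = 250 / 44.295 ≈ 5.644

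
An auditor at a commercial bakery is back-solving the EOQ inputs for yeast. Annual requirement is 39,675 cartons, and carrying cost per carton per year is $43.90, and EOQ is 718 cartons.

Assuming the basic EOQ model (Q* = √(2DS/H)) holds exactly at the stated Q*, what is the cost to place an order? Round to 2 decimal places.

$285.21

Since Q* = (2DS/H)^½, squaring gives Q*²·H = 2DS.
S = Q²H / (2D) = 718² × 43.9 / (2 × 39,675) = 285.2111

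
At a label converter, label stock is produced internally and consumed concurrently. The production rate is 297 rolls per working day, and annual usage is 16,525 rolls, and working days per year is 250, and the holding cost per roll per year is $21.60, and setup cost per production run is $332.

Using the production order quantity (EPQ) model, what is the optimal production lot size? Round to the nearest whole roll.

808 rolls

d = 16,525/250 = 66.1000 rolls/day;  effective holding cost H(1 − d/p) = 21.6·(1 − 66.1000/297) = 16.79273
Q* = √(2DS / H_eff) = √(2·16,525·332 / 16.79273) ≈ 808.34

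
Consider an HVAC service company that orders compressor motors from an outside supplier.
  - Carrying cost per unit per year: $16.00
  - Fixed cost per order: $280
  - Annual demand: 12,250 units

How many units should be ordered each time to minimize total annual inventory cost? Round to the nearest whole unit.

Q* = √(2·D·S / H) = √(2·12,250·280 / 16) = √428,750.0 ≈ 654.79

655 units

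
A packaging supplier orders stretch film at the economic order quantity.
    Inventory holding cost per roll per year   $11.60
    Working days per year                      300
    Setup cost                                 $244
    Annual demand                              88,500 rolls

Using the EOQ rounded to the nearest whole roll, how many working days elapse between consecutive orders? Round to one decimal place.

EOQ = √(2DS/H) = √(2 × 88,500 × 244 / 11.6)
    = √(3,723,103.45) ≈ 1,929.53 → Q = 1,930 rolls
Days between orders = 300 / (D/Q) = 300 / 45.855 ≈ 6.542

6.5 days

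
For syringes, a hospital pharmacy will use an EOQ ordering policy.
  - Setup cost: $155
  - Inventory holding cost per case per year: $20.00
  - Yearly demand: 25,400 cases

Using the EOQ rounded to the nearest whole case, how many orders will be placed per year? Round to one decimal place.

Q* = √(2·D·S / H) = √(2·25,400·155 / 20) = √393,700.0 ≈ 627.46 → Q = 627
N = D/Q = 25,400/627 ≈ 40.510 orders/yr

40.5 orders per year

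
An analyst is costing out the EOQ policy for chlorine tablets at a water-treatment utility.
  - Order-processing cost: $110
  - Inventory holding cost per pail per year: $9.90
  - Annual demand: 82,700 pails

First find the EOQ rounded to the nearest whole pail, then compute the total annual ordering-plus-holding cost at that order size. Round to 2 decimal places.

Q* = √(2·D·S / H) = √(2·82,700·110 / 9.9) = √1,837,777.8 ≈ 1,355.65 → Q = 1,356 pails
Annual ordering cost = (D/Q)·S = (82,700/1,356) × 110 = $6,708.70
Annual holding cost  = (Q/2)·H = (1,356/2) × 9.9 = $6,712.20
Total = $6,708.70 + $6,712.20 = $13,420.90

$13,420.90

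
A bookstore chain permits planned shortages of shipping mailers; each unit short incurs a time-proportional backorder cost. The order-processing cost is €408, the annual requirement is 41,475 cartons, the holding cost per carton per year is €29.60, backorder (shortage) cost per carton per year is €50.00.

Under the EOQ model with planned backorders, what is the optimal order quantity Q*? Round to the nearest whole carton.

1,349 cartons

Q* = √(2DS/H) · √((H + b)/b)
   = √(2 × 41,475 × 408 / 29.6) · √((29.6 + 50) / 50)
   = 1,069.282 × 1.2617 ≈ 1,349.16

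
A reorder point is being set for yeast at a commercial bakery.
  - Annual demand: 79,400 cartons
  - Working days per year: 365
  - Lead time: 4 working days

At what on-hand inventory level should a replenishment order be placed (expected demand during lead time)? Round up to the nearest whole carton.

Daily demand d = 79,400 / 365 = 217.534 cartons/day
Demand during lead time = 217.534 × 4 = 870.14
Reorder point = 870.14 → round up

871 cartons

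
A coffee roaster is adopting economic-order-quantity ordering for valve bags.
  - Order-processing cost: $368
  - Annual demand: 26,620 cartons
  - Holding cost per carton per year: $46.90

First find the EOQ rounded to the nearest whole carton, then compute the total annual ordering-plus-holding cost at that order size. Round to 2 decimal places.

$30,313.03

Optimal lot size Q* = (2 × 26,620 × $368 / $46.9)^½ ≈ 646.33 → Q = 646 cartons
Annual ordering cost = (D/Q)·S = (26,620/646) × 368 = $15,164.33
Annual holding cost  = (Q/2)·H = (646/2) × 46.9 = $15,148.70
Total = $15,164.33 + $15,148.70 = $30,313.03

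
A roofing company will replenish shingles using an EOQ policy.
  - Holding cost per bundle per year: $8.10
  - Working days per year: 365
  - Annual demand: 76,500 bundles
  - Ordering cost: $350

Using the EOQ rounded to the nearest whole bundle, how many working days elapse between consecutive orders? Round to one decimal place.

12.3 days

Q* = √(2·D·S / H) = √(2·76,500·350 / 8.1) = √6,611,111.1 ≈ 2,571.21 → Q = 2,571 bundles
T = Q/D × 365 days = 2,571/76,500 × 365 = 12.267 days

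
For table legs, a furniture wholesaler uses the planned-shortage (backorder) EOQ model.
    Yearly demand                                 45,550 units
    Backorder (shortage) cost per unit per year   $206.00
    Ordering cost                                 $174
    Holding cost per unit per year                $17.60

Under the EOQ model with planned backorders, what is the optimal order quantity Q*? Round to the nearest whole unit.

989 units

Q* = √(2DS/H) · √((H + b)/b)
   = √(2 × 45,550 × 174 / 17.6) · √((17.6 + 206) / 206)
   = 949.025 × 1.0418 ≈ 988.73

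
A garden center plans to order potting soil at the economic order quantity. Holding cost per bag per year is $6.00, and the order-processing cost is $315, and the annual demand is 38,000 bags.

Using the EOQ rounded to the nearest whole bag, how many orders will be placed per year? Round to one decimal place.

19.0 orders per year

EOQ = √(2DS/H) = √(2 × 38,000 × 315 / 6)
    = √(3,990,000.00) ≈ 1,997.50 → Q = 1,997
N = D/Q = 38,000/1,997 ≈ 19.029 orders/yr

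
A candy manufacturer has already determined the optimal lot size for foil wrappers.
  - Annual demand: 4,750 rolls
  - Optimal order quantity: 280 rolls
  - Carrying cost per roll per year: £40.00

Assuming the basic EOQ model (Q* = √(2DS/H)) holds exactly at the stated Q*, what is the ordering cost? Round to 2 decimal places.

Since Q* = (2DS/H)^½, squaring gives Q*²·H = 2DS.
S = Q²H / (2D) = 280² × 40 / (2 × 4,750) = 330.1053

£330.11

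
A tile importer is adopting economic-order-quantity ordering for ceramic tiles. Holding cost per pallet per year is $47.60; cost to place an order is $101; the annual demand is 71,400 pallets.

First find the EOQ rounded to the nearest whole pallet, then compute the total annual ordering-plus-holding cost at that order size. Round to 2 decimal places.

$26,201.64

EOQ = √(2DS/H) = √(2 × 71,400 × 101 / 47.6)
    = √(303,000.00) ≈ 550.45 → Q = 550 pallets
Orders/yr = 71,400/550 = 129.818; ordering cost = 129.818 × $101 = $13,111.64
Average inventory = 550/2 = 275; holding cost = 275 × $47.6 = $13,090.00
Total = $13,111.64 + $13,090.00 = $26,201.64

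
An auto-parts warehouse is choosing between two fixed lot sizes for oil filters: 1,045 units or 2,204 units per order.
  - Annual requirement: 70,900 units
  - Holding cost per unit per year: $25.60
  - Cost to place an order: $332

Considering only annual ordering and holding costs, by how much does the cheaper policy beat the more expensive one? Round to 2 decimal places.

For each Q, cost = (D/Q)·S + (Q/2)·H.
TC(1,045) = (70,900/1,045)×332 + (1,045/2)×25.6 = $35,901.17
TC(2,204) = (70,900/2,204)×332 + (2,204/2)×25.6 = $38,891.24
|ΔTC| = |$35,901.17 − $38,891.24| = $2,990.07

$2,990.07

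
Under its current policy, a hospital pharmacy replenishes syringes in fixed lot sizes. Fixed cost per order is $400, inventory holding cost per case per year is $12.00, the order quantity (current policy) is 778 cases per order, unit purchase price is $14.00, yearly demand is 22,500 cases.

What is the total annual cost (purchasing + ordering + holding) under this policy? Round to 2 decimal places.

$331,236.12

Orders/yr = 22,500/778 = 28.920; ordering cost = 28.920 × $400 = $11,568.12
Average inventory = 778/2 = 389; holding cost = 389 × $12 = $4,668.00
Purchase cost = D·C = 22,500 × 14 = $315,000.00
Total = $11,568.12 + $4,668.00 + $315,000.00 = $331,236.12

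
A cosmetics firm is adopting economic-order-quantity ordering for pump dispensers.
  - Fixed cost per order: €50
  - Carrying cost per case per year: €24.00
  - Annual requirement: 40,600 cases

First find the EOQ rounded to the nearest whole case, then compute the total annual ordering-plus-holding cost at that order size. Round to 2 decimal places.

€9,871.17

EOQ = √(2DS/H) = √(2 × 40,600 × 50 / 24)
    = √(169,166.67) ≈ 411.30 → Q = 411 cases
Orders/yr = 40,600/411 = 98.783; ordering cost = 98.783 × €50 = €4,939.17
Average inventory = 411/2 = 205.5; holding cost = 205.5 × €24 = €4,932.00
Total = €4,939.17 + €4,932.00 = €9,871.17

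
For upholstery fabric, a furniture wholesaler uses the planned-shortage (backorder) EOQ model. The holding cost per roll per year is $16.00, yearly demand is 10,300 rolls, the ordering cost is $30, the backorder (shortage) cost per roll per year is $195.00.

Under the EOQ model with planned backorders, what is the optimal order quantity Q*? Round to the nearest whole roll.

204 rolls

Basic EOQ = √(2·10,300·30/16) = 196.532
Backorder adjustment √((H+b)/b) = √((16+195)/195) = 1.0402
Q* = 196.532 × 1.0402 ≈ 204.44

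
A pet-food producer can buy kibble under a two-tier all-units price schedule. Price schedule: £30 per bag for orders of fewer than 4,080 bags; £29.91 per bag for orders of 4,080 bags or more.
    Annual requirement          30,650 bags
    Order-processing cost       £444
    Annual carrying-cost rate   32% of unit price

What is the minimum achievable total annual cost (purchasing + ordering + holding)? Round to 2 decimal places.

H₁ = 32%×£30 = £9.6000;  H₂ = 32%×£29.91 = £9.5712
EOQ₁ = √(2×30,650×444/9.6000) = 1,683.78  (< 4,080, feasible at tier 1)
EOQ₂ = √(2×30,650×444/9.5712) = 1,686.31  (< 4,080 → use Q = 4,080 at tier-2 price)
TC(tier 1 (EOQ₁), Q≈1,683.8) = £935,664.32
TC(tier 2, Q≈4,080.0) = £939,602.19
Minimum at tier 1 (EOQ₁): £935,664.32

£935,664.32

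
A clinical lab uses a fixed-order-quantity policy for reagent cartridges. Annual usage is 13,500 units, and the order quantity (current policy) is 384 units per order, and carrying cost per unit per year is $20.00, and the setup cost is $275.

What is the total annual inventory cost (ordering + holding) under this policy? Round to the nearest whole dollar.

$13,508

Annual ordering cost = (D/Q)·S = (13,500/384) × 275 = $9,667.97
Annual holding cost  = (Q/2)·H = (384/2) × 20 = $3,840.00
Total = $9,667.97 + $3,840.00 = $13,507.97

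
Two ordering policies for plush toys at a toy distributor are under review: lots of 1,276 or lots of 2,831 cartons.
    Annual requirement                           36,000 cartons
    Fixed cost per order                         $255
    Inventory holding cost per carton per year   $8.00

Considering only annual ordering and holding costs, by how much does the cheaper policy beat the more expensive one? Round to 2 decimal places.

For each Q, cost = (D/Q)·S + (Q/2)·H.
TC(1,276) = (36,000/1,276)×255 + (1,276/2)×8 = $12,298.36
TC(2,831) = (36,000/2,831)×255 + (2,831/2)×8 = $14,566.67
Lots of 1,276 are cheaper by $2,268.31.

$2,268.31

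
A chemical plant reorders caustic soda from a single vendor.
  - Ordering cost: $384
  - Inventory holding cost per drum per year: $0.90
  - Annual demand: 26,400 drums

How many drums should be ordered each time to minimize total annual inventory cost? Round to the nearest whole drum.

4,746 drums

EOQ = √(2DS/H) = √(2 × 26,400 × 384 / 0.9)
    = √(22,528,000.00) ≈ 4,746.37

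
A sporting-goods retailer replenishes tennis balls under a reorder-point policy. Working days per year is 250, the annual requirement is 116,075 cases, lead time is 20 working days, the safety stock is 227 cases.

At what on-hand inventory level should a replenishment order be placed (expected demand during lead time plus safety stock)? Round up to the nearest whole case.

9,513 cases

Daily demand d = 116,075 / 250 = 464.300 cases/day
Demand during lead time = 464.300 × 20 = 9,286.00
Reorder point = 9,286.00 + 227 = 9,513.00 → round up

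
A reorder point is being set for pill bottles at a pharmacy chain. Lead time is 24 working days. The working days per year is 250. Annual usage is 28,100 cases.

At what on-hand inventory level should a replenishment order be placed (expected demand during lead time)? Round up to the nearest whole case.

Daily demand d = 28,100 / 250 = 112.400 cases/day
Demand during lead time = 112.400 × 24 = 2,697.60
Reorder point = 2,697.60 → round up

2,698 cases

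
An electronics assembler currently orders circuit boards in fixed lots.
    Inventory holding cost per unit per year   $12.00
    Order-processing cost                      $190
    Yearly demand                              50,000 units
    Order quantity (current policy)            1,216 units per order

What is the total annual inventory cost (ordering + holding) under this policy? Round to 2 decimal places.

$15,108.50

Annual ordering cost = (D/Q)·S = (50,000/1,216) × 190 = $7,812.50
Annual holding cost  = (Q/2)·H = (1,216/2) × 12 = $7,296.00
Total = $7,812.50 + $7,296.00 = $15,108.50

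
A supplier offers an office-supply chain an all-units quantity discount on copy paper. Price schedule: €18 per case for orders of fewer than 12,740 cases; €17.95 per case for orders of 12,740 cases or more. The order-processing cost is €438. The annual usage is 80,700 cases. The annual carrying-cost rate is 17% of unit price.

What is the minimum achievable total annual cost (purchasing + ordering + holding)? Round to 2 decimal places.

H₁ = 17%×€18 = €3.0600;  H₂ = 17%×€17.95 = €3.0515
EOQ₁ = √(2×80,700×438/3.0600) = 4,806.49  (< 12,740, feasible at tier 1)
EOQ₂ = √(2×80,700×438/3.0515) = 4,813.18  (< 12,740 → use Q = 12,740 at tier-2 price)
TC(tier 1 (EOQ₁), Q≈4,806.5) = €1,467,307.86
TC(tier 2, Q≈12,740.0) = €1,470,777.51
Minimum at tier 1 (EOQ₁): €1,467,307.86

€1,467,307.86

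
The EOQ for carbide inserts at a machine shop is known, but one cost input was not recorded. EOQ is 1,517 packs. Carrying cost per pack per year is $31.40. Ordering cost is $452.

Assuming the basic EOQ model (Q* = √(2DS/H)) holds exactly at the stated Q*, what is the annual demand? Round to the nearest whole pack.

79,934 packs per year

EOQ relation: Q² = 2DS/H, so rearrange for the unknown.
D = Q²H / (2S) = 1,517² × 31.4 / (2 × 452) = 79,934.15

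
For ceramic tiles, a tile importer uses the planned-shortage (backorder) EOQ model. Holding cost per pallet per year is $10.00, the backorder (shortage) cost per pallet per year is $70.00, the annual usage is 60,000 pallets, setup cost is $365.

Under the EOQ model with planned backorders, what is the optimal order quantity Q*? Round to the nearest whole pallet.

Q* = √(2DS/H) · √((H + b)/b)
   = √(2 × 60,000 × 365 / 10) · √((10 + 70) / 70)
   = 2,092.845 × 1.0690 ≈ 2,237.35

2,237 pallets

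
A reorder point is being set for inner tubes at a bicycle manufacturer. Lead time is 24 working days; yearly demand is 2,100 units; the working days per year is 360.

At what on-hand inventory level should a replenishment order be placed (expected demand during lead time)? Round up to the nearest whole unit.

140 units

Daily demand d = 2,100 / 360 = 5.833 units/day
Demand during lead time = 5.833 × 24 = 140.00
Reorder point = 140.00 → round up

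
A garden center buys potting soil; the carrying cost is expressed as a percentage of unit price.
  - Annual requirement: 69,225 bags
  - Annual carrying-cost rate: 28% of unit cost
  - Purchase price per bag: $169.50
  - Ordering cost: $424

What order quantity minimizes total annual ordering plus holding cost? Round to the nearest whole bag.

1,112 bags

Carrying cost H = $169.5 × 28% = $47.4600/bag/yr
Q* = √(2·D·S / H) = √(2·69,225·424 / 47.46) = √1,236,890.0 ≈ 1,112.16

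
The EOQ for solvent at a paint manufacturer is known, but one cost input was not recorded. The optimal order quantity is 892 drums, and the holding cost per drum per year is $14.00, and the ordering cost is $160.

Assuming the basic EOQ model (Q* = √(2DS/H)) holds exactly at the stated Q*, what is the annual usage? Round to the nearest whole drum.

From Q* = √(2DS/H) ⇒ Q*² = 2DS/H.
D = Q²H / (2S) = 892² × 14 / (2 × 160) = 34,810.30

34,810 drums per year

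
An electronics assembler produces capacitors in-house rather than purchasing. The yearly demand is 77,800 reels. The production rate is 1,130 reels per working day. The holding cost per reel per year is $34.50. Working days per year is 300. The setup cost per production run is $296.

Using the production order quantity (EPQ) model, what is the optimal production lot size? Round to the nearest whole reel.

d = 77,800/300 = 259.3333 reels/day;  effective holding cost H(1 − d/p) = 34.5·(1 − 259.3333/1130) = 26.58230
Q* = √(2DS / H_eff) = √(2·77,800·296 / 26.58230) ≈ 1,316.30

1,316 reels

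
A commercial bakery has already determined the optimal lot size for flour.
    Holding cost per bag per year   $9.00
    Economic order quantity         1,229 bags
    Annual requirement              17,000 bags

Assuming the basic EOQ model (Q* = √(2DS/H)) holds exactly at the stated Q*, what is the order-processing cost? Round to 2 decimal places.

EOQ relation: Q² = 2DS/H, so rearrange for the unknown.
S = Q²H / (2D) = 1,229² × 9 / (2 × 17,000) = 399.8226

$399.82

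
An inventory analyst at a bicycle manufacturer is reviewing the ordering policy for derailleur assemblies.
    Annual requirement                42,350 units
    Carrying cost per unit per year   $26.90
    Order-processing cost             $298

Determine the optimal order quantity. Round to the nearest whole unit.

969 units

EOQ = √(2DS/H) = √(2 × 42,350 × 298 / 26.9)
    = √(938,312.27) ≈ 968.67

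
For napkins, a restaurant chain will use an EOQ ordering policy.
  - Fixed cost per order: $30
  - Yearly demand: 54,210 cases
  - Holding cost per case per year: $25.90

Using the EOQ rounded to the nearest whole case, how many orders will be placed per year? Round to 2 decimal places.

153.14 orders per year

2DS/H = 2·54,210·30/25.9 = 125,583.01
EOQ = √125,583.01 ≈ 354.38 → Q = 354
Orders per year = D/Q = 54,210 / 354 = 153.136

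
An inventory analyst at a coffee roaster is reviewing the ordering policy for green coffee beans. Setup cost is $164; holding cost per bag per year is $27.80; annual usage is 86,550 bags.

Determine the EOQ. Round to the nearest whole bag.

1,011 bags

Optimal lot size Q* = (2 × 86,550 × $164 / $27.8)^½ ≈ 1,010.53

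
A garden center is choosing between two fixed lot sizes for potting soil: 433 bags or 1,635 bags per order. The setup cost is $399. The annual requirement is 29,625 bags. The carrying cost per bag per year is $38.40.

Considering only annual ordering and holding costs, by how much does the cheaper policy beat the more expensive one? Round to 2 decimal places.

$3,009.20

For each Q, cost = (D/Q)·S + (Q/2)·H.
TC(433) = (29,625/433)×399 + (433/2)×38.4 = $35,612.39
TC(1,635) = (29,625/1,635)×399 + (1,635/2)×38.4 = $38,621.59
Lots of 433 are cheaper by $3,009.20.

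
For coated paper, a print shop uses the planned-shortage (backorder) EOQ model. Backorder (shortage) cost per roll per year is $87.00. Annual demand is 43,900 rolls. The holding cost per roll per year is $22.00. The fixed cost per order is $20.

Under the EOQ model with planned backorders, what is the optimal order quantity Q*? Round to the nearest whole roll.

316 rolls

Basic EOQ = √(2·43,900·20/22) = 282.521
Backorder adjustment √((H+b)/b) = √((22+87)/87) = 1.1193
Q* = 282.521 × 1.1193 ≈ 316.23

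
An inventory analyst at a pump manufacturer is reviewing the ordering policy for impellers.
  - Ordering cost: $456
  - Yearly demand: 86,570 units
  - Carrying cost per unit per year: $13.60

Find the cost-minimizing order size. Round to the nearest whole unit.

2,409 units

2DS/H = 2·86,570·456/13.6 = 5,805,282.35
EOQ = √5,805,282.35 ≈ 2,409.42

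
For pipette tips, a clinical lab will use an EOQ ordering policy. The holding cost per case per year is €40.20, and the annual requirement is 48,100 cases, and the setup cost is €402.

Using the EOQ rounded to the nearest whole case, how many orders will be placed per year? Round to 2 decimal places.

49.03 orders per year

2DS/H = 2·48,100·402/40.2 = 962,000.00
EOQ = √962,000.00 ≈ 980.82 → Q = 981
Orders per year = D/Q = 48,100 / 981 = 49.032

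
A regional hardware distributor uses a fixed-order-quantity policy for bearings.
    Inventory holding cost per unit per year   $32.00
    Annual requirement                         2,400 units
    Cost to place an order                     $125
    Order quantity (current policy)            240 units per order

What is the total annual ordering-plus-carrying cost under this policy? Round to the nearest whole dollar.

Annual ordering cost = (D/Q)·S = (2,400/240) × 125 = $1,250.00
Annual holding cost  = (Q/2)·H = (240/2) × 32 = $3,840.00
Total = $1,250.00 + $3,840.00 = $5,090.00

$5,090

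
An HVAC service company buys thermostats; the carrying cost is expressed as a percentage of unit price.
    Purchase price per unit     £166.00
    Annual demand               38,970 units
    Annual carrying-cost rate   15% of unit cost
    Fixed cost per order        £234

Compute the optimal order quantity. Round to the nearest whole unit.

Carrying cost H = £166 × 15% = £24.9000/unit/yr
2DS/H = 2·38,970·234/24.9 = 732,448.19
EOQ = √732,448.19 ≈ 855.83

856 units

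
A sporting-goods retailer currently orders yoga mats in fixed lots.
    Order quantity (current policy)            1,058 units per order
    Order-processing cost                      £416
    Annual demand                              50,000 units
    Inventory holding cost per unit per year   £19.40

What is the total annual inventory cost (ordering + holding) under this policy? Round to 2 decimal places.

£29,922.34

Ordering: D/Q × S = 50,000/1,058 × £416 = £19,659.74
Holding:  Q/2 × H = 1,058/2 × £19.4 = £10,262.60
Total = £19,659.74 + £10,262.60 = £29,922.34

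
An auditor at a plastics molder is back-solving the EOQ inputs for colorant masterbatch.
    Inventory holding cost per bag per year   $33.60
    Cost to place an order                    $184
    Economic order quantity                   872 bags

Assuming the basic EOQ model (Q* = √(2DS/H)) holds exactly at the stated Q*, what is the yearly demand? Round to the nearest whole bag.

From Q* = √(2DS/H) ⇒ Q*² = 2DS/H.
D = Q²H / (2S) = 872² × 33.6 / (2 × 184) = 69,426.37

69,426 bags per year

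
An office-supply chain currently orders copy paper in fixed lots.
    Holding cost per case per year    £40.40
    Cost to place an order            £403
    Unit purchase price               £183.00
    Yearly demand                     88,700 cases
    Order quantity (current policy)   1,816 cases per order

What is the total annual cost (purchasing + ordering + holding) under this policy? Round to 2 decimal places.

£16,288,467.18

Annual ordering cost = (D/Q)·S = (88,700/1,816) × 403 = £19,683.98
Annual holding cost  = (Q/2)·H = (1,816/2) × 40.4 = £36,683.20
Purchase cost = D·C = 88,700 × 183 = £16,232,100.00
Total = £19,683.98 + £36,683.20 + £16,232,100.00 = £16,288,467.18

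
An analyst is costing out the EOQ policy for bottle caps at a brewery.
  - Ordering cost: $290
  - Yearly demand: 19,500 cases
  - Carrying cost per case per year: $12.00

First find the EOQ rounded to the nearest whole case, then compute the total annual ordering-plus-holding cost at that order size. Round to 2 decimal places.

Optimal lot size Q* = (2 × 19,500 × $290 / $12)^½ ≈ 970.82 → Q = 971 cases
Orders/yr = 19,500/971 = 20.082; ordering cost = 20.082 × $290 = $5,823.89
Average inventory = 971/2 = 485.5; holding cost = 485.5 × $12 = $5,826.00
Total = $5,823.89 + $5,826.00 = $11,649.89

$11,649.89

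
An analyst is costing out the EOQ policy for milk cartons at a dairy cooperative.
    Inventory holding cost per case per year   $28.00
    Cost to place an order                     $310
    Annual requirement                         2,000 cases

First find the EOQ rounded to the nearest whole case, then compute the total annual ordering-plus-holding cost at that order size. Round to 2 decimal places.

Optimal lot size Q* = (2 × 2,000 × $310 / $28)^½ ≈ 210.44 → Q = 210 cases
Annual ordering cost = (D/Q)·S = (2,000/210) × 310 = $2,952.38
Annual holding cost  = (Q/2)·H = (210/2) × 28 = $2,940.00
Total = $2,952.38 + $2,940.00 = $5,892.38

$5,892.38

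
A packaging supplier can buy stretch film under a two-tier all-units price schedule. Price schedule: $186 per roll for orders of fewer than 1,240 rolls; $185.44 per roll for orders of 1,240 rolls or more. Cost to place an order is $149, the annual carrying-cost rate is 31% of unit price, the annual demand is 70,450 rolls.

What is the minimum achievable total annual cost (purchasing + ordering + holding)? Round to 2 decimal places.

$13,108,354.93

H₁ = 31%×$186 = $57.6600;  H₂ = 31%×$185.44 = $57.4864
EOQ₁ = √(2×70,450×149/57.6600) = 603.41  (< 1,240, feasible at tier 1)
EOQ₂ = √(2×70,450×149/57.4864) = 604.32  (< 1,240 → use Q = 1,240 at tier-2 price)
TC(tier 1 (EOQ₁), Q≈603.4) = $13,138,492.53
TC(tier 2, Q≈1,240.0) = $13,108,354.93
Minimum at tier 2: $13,108,354.93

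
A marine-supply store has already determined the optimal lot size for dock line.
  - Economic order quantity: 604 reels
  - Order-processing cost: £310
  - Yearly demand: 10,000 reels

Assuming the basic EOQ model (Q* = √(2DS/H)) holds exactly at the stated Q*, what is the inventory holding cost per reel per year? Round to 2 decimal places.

£16.99

Since Q* = (2DS/H)^½, squaring gives Q*²·H = 2DS.
H = 2DS / Q² = 2 × 10,000 × 310 / 604² = 16.9949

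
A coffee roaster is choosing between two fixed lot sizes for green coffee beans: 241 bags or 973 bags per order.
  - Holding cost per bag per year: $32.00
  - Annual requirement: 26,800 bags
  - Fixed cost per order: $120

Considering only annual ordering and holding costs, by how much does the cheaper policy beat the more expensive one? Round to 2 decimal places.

$1,672.84

TC(Q) = (D/Q)S + (Q/2)H
TC(241) = (26,800/241)×120 + (241/2)×32 = $17,200.40
TC(973) = (26,800/973)×120 + (973/2)×32 = $18,873.24
Cheaper: Q = 241.  Difference = $1,672.84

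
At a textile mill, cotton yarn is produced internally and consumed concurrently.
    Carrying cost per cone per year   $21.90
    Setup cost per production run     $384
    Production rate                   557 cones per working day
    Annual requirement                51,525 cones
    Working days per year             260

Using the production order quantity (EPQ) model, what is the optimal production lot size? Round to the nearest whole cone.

1,675 cones

d = 51,525/260 = 198.1731 cones/day;  effective holding cost H(1 − d/p) = 21.9·(1 − 198.1731/557) = 14.10828
Q* = √(2DS / H_eff) = √(2·51,525·384 / 14.10828) ≈ 1,674.76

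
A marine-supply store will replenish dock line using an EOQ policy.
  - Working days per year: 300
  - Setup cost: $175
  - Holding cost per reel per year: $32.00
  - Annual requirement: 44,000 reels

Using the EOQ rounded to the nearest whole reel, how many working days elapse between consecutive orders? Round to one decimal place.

4.7 days

2DS/H = 2·44,000·175/32 = 481,250.00
EOQ = √481,250.00 ≈ 693.72 → Q = 694 reels
Cycle time = (working days × Q)/D = (300 × 694) / 44,000 = 4.732 days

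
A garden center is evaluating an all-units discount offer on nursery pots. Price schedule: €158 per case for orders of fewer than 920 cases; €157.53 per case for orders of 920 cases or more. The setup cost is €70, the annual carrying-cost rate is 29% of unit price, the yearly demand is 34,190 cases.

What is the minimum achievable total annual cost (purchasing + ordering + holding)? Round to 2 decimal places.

H₁ = 29%×€158 = €45.8200;  H₂ = 29%×€157.53 = €45.6837
EOQ₁ = √(2×34,190×70/45.8200) = 323.21  (< 920, feasible at tier 1)
EOQ₂ = √(2×34,190×70/45.6837) = 323.69  (< 920 → use Q = 920 at tier-2 price)
TC(tier 1 (EOQ₁), Q≈323.2) = €5,416,829.52
TC(tier 2, Q≈920.0) = €5,409,566.62
Minimum at tier 2: €5,409,566.62

€5,409,566.62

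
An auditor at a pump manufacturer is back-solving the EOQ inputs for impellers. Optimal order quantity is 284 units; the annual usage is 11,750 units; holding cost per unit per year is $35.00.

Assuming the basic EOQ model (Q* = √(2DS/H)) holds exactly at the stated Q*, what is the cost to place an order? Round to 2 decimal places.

From Q* = √(2DS/H) ⇒ Q*² = 2DS/H.
S = Q²H / (2D) = 284² × 35 / (2 × 11,750) = 120.1260

$120.13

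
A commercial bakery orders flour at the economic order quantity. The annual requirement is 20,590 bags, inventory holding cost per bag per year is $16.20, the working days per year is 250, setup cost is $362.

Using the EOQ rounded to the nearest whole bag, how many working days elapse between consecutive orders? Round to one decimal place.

2DS/H = 2·20,590·362/16.2 = 920,195.06
EOQ = √920,195.06 ≈ 959.27 → Q = 959 bags
Cycle time = (working days × Q)/D = (250 × 959) / 20,590 = 11.644 days

11.6 days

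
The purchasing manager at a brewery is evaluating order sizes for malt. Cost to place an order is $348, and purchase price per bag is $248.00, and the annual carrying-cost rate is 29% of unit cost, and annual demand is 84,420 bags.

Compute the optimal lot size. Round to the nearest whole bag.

904 bags

H = i·C = 0.29 × $248 = $71.9200 per bag-year
Optimal lot size Q* = (2 × 84,420 × $348 / $71.92)^½ ≈ 903.86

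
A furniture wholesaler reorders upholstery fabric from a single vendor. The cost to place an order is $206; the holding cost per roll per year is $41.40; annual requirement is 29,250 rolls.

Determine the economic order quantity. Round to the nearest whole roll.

Optimal lot size Q* = (2 × 29,250 × $206 / $41.4)^½ ≈ 539.52

540 rolls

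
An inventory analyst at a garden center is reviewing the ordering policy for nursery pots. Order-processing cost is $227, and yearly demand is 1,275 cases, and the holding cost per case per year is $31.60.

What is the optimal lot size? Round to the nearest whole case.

Optimal lot size Q* = (2 × 1,275 × $227 / $31.6)^½ ≈ 135.34

135 cases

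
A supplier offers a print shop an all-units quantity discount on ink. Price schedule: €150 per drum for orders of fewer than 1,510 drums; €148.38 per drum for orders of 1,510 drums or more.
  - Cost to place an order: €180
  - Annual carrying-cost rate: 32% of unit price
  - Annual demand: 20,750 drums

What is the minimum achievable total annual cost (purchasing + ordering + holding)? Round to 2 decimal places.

€3,117,207.12

H₁ = 32%×€150 = €48.0000;  H₂ = 32%×€148.38 = €47.4816
EOQ₁ = √(2×20,750×180/48.0000) = 394.49  (< 1,510, feasible at tier 1)
EOQ₂ = √(2×20,750×180/47.4816) = 396.64  (< 1,510 → use Q = 1,510 at tier-2 price)
TC(tier 1 (EOQ₁), Q≈394.5) = €3,131,435.68
TC(tier 2, Q≈1,510.0) = €3,117,207.12
Minimum at tier 2: €3,117,207.12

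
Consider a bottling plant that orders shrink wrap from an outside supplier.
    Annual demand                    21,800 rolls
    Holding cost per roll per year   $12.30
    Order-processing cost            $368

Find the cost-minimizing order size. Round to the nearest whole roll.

Q* = √(2·D·S / H) = √(2·21,800·368 / 12.3) = √1,304,455.3 ≈ 1,142.13

1,142 rolls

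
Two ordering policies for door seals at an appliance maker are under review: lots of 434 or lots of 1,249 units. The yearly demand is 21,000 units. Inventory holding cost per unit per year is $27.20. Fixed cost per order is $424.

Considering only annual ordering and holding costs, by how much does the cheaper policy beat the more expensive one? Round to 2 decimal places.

TC(Q) = (D/Q)S + (Q/2)H
TC(434) = (21,000/434)×424 + (434/2)×27.2 = $26,418.53
TC(1,249) = (21,000/1,249)×424 + (1,249/2)×27.2 = $24,115.30
Cheaper: Q = 1,249.  Difference = $2,303.23

$2,303.23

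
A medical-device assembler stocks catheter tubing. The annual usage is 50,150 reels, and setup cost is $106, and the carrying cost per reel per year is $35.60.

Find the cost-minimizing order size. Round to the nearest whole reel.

546 reels

Optimal lot size Q* = (2 × 50,150 × $106 / $35.6)^½ ≈ 546.49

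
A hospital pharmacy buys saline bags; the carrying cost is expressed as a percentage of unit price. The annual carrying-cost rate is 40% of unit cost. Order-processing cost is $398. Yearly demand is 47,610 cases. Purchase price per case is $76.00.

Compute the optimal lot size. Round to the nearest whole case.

1,117 cases

H = i·C = 0.4 × $76 = $30.4000 per case-year
2DS/H = 2·47,610·398/30.4 = 1,246,630.26
EOQ = √1,246,630.26 ≈ 1,116.53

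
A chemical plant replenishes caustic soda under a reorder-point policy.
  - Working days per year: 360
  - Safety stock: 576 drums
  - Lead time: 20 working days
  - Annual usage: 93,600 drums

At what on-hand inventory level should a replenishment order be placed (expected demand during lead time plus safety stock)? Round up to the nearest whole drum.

Daily demand d = 93,600 / 360 = 260.000 drums/day
Demand during lead time = 260.000 × 20 = 5,200.00
Reorder point = 5,200.00 + 576 = 5,776.00 → round up

5,776 drums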